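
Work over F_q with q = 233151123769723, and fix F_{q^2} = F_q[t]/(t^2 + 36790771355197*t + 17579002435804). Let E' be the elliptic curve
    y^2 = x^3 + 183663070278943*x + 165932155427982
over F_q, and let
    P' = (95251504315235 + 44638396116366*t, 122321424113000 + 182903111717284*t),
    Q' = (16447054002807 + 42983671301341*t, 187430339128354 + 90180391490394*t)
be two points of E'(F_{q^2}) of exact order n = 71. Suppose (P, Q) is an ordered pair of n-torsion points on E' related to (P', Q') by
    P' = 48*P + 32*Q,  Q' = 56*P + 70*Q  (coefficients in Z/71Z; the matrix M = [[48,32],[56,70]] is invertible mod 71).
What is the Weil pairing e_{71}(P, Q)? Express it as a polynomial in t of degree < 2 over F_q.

e_{71}(aP+bQ,cP+dQ) = e_{71}(P,Q)^(ad-bc); with (a,b,c,d)=(48,32,56,70) this gives the det-71 law.
So e_{71}(P,Q) = e_{71}(P',Q')^{12}, since 6*12 = 1 mod 71.
n = 71 = (1000111)_2 (7 bits, wt 4); accumulate f_{71,P'}(Q'+S)/f_{71,P'}(S) along the 6-step ladder.
Result: e(P',Q') = 200447097953718 + 185984488154361*t.
e_{71}(P,Q) = (200447097953718 + 185984488154361*t)^{12} = 208847428391621 + 96327662364747*t.

208847428391621 + 96327662364747*t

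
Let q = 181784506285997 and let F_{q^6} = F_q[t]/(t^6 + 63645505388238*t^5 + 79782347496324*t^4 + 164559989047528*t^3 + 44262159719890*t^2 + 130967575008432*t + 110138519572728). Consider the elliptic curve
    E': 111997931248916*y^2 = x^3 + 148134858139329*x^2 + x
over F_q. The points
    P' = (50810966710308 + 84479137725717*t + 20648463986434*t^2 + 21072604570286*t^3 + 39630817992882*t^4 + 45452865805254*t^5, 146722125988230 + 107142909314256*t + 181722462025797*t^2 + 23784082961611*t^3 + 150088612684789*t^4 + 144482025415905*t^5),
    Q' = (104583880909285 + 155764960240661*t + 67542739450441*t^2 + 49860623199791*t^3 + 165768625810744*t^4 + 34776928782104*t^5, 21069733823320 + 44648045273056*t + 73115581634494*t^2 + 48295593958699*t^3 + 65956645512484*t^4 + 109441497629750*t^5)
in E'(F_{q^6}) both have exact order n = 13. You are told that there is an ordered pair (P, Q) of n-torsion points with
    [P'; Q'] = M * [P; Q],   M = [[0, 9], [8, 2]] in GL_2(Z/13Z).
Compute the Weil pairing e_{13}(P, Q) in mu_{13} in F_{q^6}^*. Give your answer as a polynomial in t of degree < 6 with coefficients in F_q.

Under M = [[0,9],[8,2]] in GL_2(Z/13), e_{13}(P',Q') = e_{13}(P,Q)^(0*2-9*8 mod 13).
Inverting 6 mod 13: 11. Thus e_{13}(P,Q) = e(P',Q')^{11}.
Undo Montgomery via alpha=106746049108692, beta=77275284064178: (a',b')=(121017119568329,181107562425745) over F_{181784506285997}.
Build f_{13,P'} and f_{13,Q'} via the 4-bit ladder of 13=1101_2; evaluate at shifted divisors; quotient in F_{181784506285997^6}.
f_P(D_Q)/f_Q(D_P) = 136863525593412 + 81799345593096*t + 12007000372526*t^2 + 52874223178502*t^3 + 78361749298515*t^4 + 55450662826733*t^5.
(136863525593412 + 81799345593096*t + 12007000372526*t^2 + 52874223178502*t^3 + 78361749298515*t^4 + 55450662826733*t^5)^{11} mod (181784506285997,f) = 53781940396295 + 70512323385434*t + 93762830855976*t^2 + 121359206533120*t^3 + 40670950529561*t^4 + 61870464910176*t^5.

53781940396295 + 70512323385434*t + 93762830855976*t^2 + 121359206533120*t^3 + 40670950529561*t^4 + 61870464910176*t^5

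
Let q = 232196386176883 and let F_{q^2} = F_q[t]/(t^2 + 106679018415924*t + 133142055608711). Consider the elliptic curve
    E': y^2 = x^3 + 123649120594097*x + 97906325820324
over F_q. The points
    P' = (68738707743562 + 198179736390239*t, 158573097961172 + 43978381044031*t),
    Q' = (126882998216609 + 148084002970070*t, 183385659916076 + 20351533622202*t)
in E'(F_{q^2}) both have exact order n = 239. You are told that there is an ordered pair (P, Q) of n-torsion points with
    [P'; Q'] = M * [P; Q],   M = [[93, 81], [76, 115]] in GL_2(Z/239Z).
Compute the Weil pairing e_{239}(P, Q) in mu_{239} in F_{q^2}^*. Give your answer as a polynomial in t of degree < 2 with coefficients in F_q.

Alternating bilinearity on E[239] (values in mu_{239} in F_{232196386176883^2}) gives e(P',Q') = e(P,Q)^det(M).
93*115 - 81*76 = 4539; reduced mod 239: det = 237, inverse 119.
Run Miller on y^2=x^3+123649120594097*x+97906325820324 over F_{232196386176883}: ladder 11101111 (8 bits); e = f_P(D_Q)/f_Q(D_P).
e_{239}(P',Q') = 48007155462932 + 103056608787218*t.
Raise to 119: e(P,Q) = 100219670455203 + 93202965215347*t in mu_{239}.

100219670455203 + 93202965215347*t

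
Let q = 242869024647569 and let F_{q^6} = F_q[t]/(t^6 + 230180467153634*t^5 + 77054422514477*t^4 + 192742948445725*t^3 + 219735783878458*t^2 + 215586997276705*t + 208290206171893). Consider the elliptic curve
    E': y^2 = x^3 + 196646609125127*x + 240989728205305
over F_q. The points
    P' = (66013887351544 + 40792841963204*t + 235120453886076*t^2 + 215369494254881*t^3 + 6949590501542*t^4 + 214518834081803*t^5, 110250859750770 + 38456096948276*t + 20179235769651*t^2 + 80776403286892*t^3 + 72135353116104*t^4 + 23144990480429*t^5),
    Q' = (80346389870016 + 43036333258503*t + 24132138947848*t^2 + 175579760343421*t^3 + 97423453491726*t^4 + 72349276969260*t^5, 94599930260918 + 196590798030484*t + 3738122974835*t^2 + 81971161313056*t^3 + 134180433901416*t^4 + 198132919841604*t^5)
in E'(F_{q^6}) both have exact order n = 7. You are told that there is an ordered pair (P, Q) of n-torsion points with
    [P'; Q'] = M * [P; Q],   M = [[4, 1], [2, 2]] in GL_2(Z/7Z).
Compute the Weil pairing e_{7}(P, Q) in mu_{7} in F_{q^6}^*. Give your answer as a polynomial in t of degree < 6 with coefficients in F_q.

76079845960316 + 165199559151379*t + 128641043506923*t^2 + 170317471548237*t^3 + 175229756751781*t^4 + 49520544609911*t^5

Under M = [[4,1],[2,2]] in GL_2(Z/7), e_{7}(P',Q') = e_{7}(P,Q)^(4*2-1*2 mod 7).
So e_{7}(P,Q) = e_{7}(P',Q')^{6}, since 6*6 = 1 mod 7.
Miller loop for e_{7} over F_{242869024647569^6}: bits of 7 = 111; 2 double steps + 2 add steps, l/v at each.
So e_{7}(P',Q') = 74433054243344 + 29226342965785*t + 152835292354408*t^2 + 223961887352003*t^3 + 16249569057926*t^4 + 24621245904368*t^5.
e_{7}(P,Q) = (74433054243344 + 29226342965785*t + 152835292354408*t^2 + 223961887352003*t^3 + 16249569057926*t^4 + 24621245904368*t^5)^{6} = 76079845960316 + 165199559151379*t + 128641043506923*t^2 + 170317471548237*t^3 + 175229756751781*t^4 + 49520544609911*t^5.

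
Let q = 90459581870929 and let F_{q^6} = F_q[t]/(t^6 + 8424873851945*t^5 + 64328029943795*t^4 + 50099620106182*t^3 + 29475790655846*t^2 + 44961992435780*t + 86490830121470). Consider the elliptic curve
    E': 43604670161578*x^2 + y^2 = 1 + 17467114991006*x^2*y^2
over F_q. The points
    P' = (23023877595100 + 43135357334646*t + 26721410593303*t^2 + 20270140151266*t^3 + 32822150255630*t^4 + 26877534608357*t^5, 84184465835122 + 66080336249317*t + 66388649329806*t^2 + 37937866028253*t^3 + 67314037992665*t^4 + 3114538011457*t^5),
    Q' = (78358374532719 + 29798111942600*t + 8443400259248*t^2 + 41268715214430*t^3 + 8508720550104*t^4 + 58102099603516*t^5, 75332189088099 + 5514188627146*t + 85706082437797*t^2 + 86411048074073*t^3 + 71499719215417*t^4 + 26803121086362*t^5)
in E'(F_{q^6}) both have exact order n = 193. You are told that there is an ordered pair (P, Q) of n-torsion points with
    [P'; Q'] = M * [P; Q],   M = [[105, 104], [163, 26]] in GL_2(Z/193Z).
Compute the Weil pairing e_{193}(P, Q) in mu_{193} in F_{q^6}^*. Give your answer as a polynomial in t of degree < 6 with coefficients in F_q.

11120812183587 + 42723629415837*t + 60172254603142*t^2 + 8450791851271*t^3 + 84841762724988*t^4 + 30820648025617*t^5

The 193-Weil pairing on E[193] over F_{90459581870929} is alternating-bilinear: e_{193}(P',Q') = e_{193}(P,Q)^det(M).
Hence e(P,Q) = e(P',Q')^{74} where 74 = 60^{-1} mod 193.
Edwards a_E,d_E -> Montgomery A=77749522046257,B=33277128437735 -> Weierstrass 29230121960865,43150744263125 via alpha=10178630858764,beta=6534388792643.
n = 193 = (11000001)_2 (8 bits, wt 3); accumulate f_{193,P'}(Q'+S)/f_{193,P'}(S) along the 7-step ladder.
So e_{193}(P',Q') = 16025118089036 + 5860400876500*t + 62397380598349*t^2 + 4315822387597*t^3 + 60496260877514*t^4 + 87438909938271*t^5.
Raise to 74: e(P,Q) = 11120812183587 + 42723629415837*t + 60172254603142*t^2 + 8450791851271*t^3 + 84841762724988*t^4 + 30820648025617*t^5 in mu_{193}.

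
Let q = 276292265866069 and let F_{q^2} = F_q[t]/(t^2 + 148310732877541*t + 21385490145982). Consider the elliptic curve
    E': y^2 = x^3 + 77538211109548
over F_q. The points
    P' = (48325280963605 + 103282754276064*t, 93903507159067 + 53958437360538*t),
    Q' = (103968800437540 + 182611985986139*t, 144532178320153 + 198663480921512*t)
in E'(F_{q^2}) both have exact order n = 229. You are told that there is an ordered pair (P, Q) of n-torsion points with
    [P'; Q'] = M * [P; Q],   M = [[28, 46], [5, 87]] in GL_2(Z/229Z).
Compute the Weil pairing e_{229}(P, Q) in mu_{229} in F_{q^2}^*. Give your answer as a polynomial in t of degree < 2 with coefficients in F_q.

Since e_{229}(P,P)=e_{229}(Q,Q)=1 and e_{229}(Q,P)=e_{229}(P,Q)^{-1}, expanding e_{229}(28*P + 46*Q,5*P + 87*Q) leaves e(P,Q)^det(M).
So e_{229}(P,Q) = e_{229}(P',Q')^{199}, since 145*199 = 1 mod 229.
8-bit Miller (11100101) on E'/F_{276292265866069} with a'=0, b'=77538211109548: accumulate tangent/chord ratios at Q'+S and P'+S'.
Result: e(P',Q') = 184101970408346 + 107152085713000*t.
Raise to 199: e(P,Q) = 227209266182280 + 240098399422061*t in mu_{229}.

227209266182280 + 240098399422061*t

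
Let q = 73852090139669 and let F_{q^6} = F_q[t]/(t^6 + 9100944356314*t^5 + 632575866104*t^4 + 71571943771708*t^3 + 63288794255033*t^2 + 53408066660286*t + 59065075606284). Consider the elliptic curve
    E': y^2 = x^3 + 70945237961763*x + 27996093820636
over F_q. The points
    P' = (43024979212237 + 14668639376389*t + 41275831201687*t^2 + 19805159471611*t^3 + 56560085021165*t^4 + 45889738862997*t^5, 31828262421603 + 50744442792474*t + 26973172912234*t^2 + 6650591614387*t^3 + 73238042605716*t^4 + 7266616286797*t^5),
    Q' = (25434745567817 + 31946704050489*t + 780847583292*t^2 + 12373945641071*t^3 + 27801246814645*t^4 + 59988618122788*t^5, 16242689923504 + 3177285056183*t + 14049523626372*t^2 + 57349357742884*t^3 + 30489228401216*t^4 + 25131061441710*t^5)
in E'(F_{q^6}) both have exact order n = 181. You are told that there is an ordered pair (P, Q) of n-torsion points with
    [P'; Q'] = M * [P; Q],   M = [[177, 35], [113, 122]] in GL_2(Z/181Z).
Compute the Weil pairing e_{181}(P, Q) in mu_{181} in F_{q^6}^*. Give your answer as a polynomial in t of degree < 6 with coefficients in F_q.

Since e_{181}(P,P)=e_{181}(Q,Q)=1 and e_{181}(Q,P)=e_{181}(P,Q)^{-1}, expanding e_{181}(177*P + 35*Q,113*P + 122*Q) leaves e(P,Q)^det(M).
det(M) mod 181 = 82; its inverse in (Z/181)^* is 117 (check: 82*117 mod 181 = 1).
Run Miller on y^2=x^3+70945237961763*x+27996093820636 over F_{73852090139669}: ladder 10110101 (8 bits); e = f_P(D_Q)/f_Q(D_P).
So e_{181}(P',Q') = 42500711205477 + 65858592528441*t + 51611606864637*t^2 + 18879011643415*t^3 + 42871201342322*t^4 + 1261779907223*t^5.
e_{181}(P,Q) = (42500711205477 + 65858592528441*t + 51611606864637*t^2 + 18879011643415*t^3 + 42871201342322*t^4 + 1261779907223*t^5)^{117} = 21770777970394 + 67134272207764*t + 72421371792985*t^2 + 55276992664142*t^3 + 5242115482747*t^4 + 60930099258011*t^5.

21770777970394 + 67134272207764*t + 72421371792985*t^2 + 55276992664142*t^3 + 5242115482747*t^4 + 60930099258011*t^5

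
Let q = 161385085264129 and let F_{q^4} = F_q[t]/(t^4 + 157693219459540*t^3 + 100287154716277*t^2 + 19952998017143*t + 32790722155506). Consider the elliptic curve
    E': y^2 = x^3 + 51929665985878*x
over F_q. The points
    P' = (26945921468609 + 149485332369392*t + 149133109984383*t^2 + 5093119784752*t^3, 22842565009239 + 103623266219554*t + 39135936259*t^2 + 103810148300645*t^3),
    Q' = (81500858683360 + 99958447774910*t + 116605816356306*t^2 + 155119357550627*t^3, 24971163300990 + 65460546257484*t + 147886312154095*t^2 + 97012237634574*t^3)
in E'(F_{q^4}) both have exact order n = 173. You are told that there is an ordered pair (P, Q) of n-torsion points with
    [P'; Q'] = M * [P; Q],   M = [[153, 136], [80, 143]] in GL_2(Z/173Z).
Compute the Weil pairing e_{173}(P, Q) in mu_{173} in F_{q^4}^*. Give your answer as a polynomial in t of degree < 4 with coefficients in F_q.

138750784550102 + 76399025188466*t + 117138217317790*t^2 + 143937069852340*t^3

e_{173}(aP+bQ,cP+dQ) = e_{173}(P,Q)^(ad-bc); with (a,b,c,d)=(153,136,80,143) this gives the det-173 law.
Hence e(P,Q) = e(P',Q')^{109} where 109 = 100^{-1} mod 173.
Build f_{173,P'} and f_{173,Q'} via the 8-bit ladder of 173=10101101_2; evaluate at shifted divisors; quotient in F_{161385085264129^4}.
Miller gives e_{173}(P',Q') = 115294255677569 + 96257716871812*t + 32165133981384*t^2 + 67898008029239*t^3 in F_{161385085264129^4}.
Raise to 109: e(P,Q) = 138750784550102 + 76399025188466*t + 117138217317790*t^2 + 143937069852340*t^3 in mu_{173}.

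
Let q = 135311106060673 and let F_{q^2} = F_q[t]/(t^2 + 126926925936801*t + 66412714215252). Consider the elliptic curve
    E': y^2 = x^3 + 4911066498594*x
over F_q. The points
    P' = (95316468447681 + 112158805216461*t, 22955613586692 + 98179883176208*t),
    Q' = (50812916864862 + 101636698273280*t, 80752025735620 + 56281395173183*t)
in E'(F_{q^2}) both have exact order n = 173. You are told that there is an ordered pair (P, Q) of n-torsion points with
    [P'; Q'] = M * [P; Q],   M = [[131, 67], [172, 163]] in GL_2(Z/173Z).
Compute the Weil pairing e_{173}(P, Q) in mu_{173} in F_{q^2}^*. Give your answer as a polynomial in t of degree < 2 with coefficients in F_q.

128129224708950 + 70823702727654*t

Alternating bilinearity on E[173] (values in mu_{173} in F_{135311106060673^2}) gives e(P',Q') = e(P,Q)^det(M).
131*163 - 67*172 = 9829; reduced mod 173: det = 141, inverse 27.
Run Miller on y^2=x^3+4911066498594*x over F_{135311106060673}: ladder 10101101 (8 bits); e = f_P(D_Q)/f_Q(D_P).
Miller gives e_{173}(P',Q') = 60087936597124 + 134481661778719*t in F_{135311106060673^2}.
Hence e(P,Q) = 128129224708950 + 70823702727654*t in F_{135311106060673^2}^*.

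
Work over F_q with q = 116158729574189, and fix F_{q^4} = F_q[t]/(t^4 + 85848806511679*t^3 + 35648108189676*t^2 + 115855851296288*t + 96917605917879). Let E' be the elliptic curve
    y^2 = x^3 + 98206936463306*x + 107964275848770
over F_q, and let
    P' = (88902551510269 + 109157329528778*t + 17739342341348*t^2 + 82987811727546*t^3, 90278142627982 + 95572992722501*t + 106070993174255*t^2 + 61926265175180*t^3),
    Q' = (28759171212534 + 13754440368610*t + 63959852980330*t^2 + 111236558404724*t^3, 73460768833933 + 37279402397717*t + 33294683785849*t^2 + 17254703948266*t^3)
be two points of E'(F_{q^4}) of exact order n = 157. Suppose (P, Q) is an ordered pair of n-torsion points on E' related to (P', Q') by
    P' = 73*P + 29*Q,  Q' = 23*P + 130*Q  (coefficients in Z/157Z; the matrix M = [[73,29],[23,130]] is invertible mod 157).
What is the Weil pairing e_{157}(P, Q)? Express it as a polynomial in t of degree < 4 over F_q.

56582181428603 + 111557511890148*t + 91688478910930*t^2 + 78934816547457*t^3

Alternating bilinearity on E[157] (values in mu_{157} in F_{116158729574189^4}) gives e(P',Q') = e(P,Q)^det(M).
Hence e(P,Q) = e(P',Q')^{76} where 76 = 31^{-1} mod 157.
n = 157 = (10011101)_2 (8 bits, wt 5); accumulate f_{157,P'}(Q'+S)/f_{157,P'}(S) along the 7-step ladder.
f_P(D_Q)/f_Q(D_P) = 26168840922697 + 31916749902637*t + 101756151123586*t^2 + 54602490685792*t^3.
Raise to 76: e(P,Q) = 56582181428603 + 111557511890148*t + 91688478910930*t^2 + 78934816547457*t^3 in mu_{157}.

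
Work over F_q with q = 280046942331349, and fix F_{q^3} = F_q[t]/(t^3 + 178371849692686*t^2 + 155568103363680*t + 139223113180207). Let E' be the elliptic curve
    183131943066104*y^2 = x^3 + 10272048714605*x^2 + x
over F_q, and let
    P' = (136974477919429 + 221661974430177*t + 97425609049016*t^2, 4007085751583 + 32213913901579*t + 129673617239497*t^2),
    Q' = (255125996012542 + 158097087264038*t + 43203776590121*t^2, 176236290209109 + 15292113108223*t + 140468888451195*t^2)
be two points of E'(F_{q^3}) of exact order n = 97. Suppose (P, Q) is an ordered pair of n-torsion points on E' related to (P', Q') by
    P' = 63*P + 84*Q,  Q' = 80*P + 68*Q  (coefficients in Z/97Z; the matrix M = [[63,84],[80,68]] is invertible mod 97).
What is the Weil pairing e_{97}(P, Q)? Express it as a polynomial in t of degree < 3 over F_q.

Under M = [[63,84],[80,68]] in GL_2(Z/97), e_{97}(P',Q') = e_{97}(P,Q)^(63*68-84*80 mod 97).
So e_{97}(P,Q) = e_{97}(P',Q')^{44}, since 86*44 = 1 mod 97.
Montgomery->Weierstrass: x_W = 57113491855529*x+73692041996221, y_W=57113491855529*y on F_{280046942331349}; lands on y^2=x^3+16947029160442*x+216777617615213.
Run Miller on y^2=x^3+16947029160442*x+216777617615213 over F_{280046942331349}: ladder 1100001 (7 bits); e = f_P(D_Q)/f_Q(D_P).
e_{97}(P',Q') = 232488151804639 + 178945597027088*t + 6505118999971*t^2.
Finally e_{97}(P,Q) = 221869972871178 + 244069341729325*t + 41078620442138*t^2.

221869972871178 + 244069341729325*t + 41078620442138*t^2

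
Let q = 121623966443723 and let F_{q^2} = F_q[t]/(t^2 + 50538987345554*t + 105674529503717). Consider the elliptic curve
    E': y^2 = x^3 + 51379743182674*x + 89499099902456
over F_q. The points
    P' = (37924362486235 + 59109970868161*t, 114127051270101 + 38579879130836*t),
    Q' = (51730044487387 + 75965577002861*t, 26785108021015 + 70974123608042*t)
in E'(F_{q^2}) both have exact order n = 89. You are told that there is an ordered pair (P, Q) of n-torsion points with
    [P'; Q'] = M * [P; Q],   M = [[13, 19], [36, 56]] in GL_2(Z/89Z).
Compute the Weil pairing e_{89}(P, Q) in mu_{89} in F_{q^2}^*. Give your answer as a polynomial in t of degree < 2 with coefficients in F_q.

e_{89}(aP+bQ,cP+dQ) = e_{89}(P,Q)^(ad-bc); with (a,b,c,d)=(13,19,36,56) this gives the det-89 law.
So e_{89}(P,Q) = e_{89}(P',Q')^{87}, since 44*87 = 1 mod 89.
n = 89 = (1011001)_2 (7 bits, wt 4); accumulate f_{89,P'}(Q'+S)/f_{89,P'}(S) along the 6-step ladder.
So e_{89}(P',Q') = 3431777806779 + 47826330764703*t.
Hence e(P,Q) = 9502293607771 + 107204898679373*t in F_{121623966443723^2}^*.

9502293607771 + 107204898679373*t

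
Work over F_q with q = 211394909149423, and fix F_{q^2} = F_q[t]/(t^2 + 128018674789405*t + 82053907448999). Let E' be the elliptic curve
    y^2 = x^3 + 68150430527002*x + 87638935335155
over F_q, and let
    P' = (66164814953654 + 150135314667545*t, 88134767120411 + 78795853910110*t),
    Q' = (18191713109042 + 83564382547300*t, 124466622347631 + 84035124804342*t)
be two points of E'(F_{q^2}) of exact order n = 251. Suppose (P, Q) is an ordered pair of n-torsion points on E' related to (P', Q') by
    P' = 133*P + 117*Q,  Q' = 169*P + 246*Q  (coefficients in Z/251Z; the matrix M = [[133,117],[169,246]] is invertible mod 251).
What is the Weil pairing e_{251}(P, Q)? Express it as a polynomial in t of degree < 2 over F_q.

48543408585103 + 27686159358555*t

e_{251} is bilinear + alternating on E[251], so e_{251}(133*P + 117*Q, 169*P + 246*Q) = e_{251}(P,Q)^(133*246-117*169).
133*246 - 117*169 = 12945; reduced mod 251: det = 144, inverse 190.
8-bit Miller (11111011) on E'/F_{211394909149423} with a'=68150430527002, b'=87638935335155: accumulate tangent/chord ratios at Q'+S and P'+S'.
e_{251}(P',Q') = 45525852082359 + 12323754942885*t.
e_{251}(P,Q) = (45525852082359 + 12323754942885*t)^{190} = 48543408585103 + 27686159358555*t.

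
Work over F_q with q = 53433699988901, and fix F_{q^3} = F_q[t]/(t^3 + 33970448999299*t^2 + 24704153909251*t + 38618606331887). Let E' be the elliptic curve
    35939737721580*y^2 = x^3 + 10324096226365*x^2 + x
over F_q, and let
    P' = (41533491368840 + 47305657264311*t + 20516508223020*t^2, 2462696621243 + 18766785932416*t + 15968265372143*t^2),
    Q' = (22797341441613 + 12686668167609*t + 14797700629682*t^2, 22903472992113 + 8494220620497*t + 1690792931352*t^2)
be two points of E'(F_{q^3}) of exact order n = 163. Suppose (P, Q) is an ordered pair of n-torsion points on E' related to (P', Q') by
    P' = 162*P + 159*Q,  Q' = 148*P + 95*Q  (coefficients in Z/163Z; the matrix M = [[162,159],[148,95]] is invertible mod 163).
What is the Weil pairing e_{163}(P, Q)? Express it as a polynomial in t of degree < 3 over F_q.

13076084920425 + 28024269950559*t + 36504413532456*t^2

Since e_{163}(P,P)=e_{163}(Q,Q)=1 and e_{163}(Q,P)=e_{163}(P,Q)^{-1}, expanding e_{163}(162*P + 159*Q,148*P + 95*Q) leaves e(P,Q)^det(M).
Inverting 8 mod 163: 102. Thus e_{163}(P,Q) = e(P',Q')^{102}.
Montgomery->Weierstrass: x_W = 17132372422256*x+19362069409877, y_W=17132372422256*y on F_{53433699988901}; lands on y^2=x^3+5621757243356*x+26987645838567.
Double-and-add over 10100011: 8-1 doublings, 4-1 additions; each step l_{T,T}/v_{2T} or l_{T,P'}/v at Q'+S for random S.
f_P(D_Q)/f_Q(D_P) = 28151394194852 + 16544095611285*t + 46276840621601*t^2.
e_{163}(P,Q) = (28151394194852 + 16544095611285*t + 46276840621601*t^2)^{102} = 13076084920425 + 28024269950559*t + 36504413532456*t^2.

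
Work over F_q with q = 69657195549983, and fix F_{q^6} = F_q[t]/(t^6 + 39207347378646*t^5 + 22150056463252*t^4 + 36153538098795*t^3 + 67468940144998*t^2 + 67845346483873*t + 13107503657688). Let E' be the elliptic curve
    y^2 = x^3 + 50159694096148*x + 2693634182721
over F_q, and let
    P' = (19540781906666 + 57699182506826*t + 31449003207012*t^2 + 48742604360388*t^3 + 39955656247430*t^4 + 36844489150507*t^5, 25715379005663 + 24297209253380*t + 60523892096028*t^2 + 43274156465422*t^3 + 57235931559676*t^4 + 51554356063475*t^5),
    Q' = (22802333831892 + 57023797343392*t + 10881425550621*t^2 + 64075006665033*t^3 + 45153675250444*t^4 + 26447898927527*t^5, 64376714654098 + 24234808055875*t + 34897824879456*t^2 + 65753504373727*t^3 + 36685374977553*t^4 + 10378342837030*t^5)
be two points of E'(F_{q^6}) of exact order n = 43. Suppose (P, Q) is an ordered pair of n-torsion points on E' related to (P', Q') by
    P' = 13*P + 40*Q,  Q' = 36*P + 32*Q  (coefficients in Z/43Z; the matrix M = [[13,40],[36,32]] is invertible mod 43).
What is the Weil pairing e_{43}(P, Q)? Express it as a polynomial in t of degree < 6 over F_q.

50439423730699 + 55983275861661*t + 68816386267719*t^2 + 41476446352278*t^3 + 295761939360*t^4 + 29401342546759*t^5

e_{43} is bilinear + alternating on E[43], so e_{43}(13*P + 40*Q, 36*P + 32*Q) = e_{43}(P,Q)^(13*32-40*36).
Inverting 8 mod 43: 27. Thus e_{43}(P,Q) = e(P',Q')^{27}.
n = 43 = (101011)_2 (6 bits, wt 4); accumulate f_{43,P'}(Q'+S)/f_{43,P'}(S) along the 5-step ladder.
e_{43}(P',Q') = 45515891181439 + 54433610060374*t + 49427732746601*t^2 + 15853932801222*t^3 + 18278590757096*t^4 + 51461098665605*t^5.
Finally e_{43}(P,Q) = 50439423730699 + 55983275861661*t + 68816386267719*t^2 + 41476446352278*t^3 + 295761939360*t^4 + 29401342546759*t^5.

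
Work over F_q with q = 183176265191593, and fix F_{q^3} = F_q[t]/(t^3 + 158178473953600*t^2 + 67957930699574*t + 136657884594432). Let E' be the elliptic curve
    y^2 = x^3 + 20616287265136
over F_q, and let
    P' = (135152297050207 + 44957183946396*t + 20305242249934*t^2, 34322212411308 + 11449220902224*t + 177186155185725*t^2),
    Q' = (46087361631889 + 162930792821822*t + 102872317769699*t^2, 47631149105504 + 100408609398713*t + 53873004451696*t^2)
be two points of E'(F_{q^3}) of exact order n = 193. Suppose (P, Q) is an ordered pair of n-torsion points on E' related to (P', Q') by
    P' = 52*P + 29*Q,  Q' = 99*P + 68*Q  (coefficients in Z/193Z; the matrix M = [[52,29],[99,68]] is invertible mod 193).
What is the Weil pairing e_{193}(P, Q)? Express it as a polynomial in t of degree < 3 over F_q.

The 193-Weil pairing on E[193] over F_{183176265191593} is alternating-bilinear: e_{193}(P',Q') = e_{193}(P,Q)^det(M).
So e_{193}(P,Q) = e_{193}(P',Q')^{101}, since 86*101 = 1 mod 193.
n = 193 = (11000001)_2 (8 bits, wt 3); accumulate f_{193,P'}(Q'+S)/f_{193,P'}(S) along the 7-step ladder.
f_P(D_Q)/f_Q(D_P) = 20531355536537 + 130515244575692*t + 113650871454508*t^2.
(20531355536537 + 130515244575692*t + 113650871454508*t^2)^{101} mod (183176265191593,f) = 153431195390929 + 93236913021628*t + 173652468757040*t^2.

153431195390929 + 93236913021628*t + 173652468757040*t^2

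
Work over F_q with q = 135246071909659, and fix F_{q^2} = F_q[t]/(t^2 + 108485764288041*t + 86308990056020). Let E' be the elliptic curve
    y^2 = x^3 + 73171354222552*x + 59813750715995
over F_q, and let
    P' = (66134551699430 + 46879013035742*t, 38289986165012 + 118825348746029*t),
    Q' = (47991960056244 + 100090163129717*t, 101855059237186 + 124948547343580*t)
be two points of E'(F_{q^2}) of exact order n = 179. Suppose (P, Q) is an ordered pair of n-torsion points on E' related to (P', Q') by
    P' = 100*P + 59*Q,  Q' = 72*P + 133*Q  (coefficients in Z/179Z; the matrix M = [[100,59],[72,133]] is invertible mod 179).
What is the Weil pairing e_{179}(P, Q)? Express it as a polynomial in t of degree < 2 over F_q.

Under M = [[100,59],[72,133]] in GL_2(Z/179), e_{179}(P',Q') = e_{179}(P,Q)^(100*133-59*72 mod 179).
det M = 100*133 - 59*72 = 9052 = 102 (mod 179); 102^{-1} = 86 (mod 179).
Miller loop for e_{179} over F_{135246071909659^2}: bits of 179 = 10110011; 7 double steps + 4 add steps, l/v at each.
f_P(D_Q)/f_Q(D_P) = 120704584897848 + 30686669992158*t.
Raise to 86: e(P,Q) = 103226097253249 + 27038382050196*t in mu_{179}.

103226097253249 + 27038382050196*t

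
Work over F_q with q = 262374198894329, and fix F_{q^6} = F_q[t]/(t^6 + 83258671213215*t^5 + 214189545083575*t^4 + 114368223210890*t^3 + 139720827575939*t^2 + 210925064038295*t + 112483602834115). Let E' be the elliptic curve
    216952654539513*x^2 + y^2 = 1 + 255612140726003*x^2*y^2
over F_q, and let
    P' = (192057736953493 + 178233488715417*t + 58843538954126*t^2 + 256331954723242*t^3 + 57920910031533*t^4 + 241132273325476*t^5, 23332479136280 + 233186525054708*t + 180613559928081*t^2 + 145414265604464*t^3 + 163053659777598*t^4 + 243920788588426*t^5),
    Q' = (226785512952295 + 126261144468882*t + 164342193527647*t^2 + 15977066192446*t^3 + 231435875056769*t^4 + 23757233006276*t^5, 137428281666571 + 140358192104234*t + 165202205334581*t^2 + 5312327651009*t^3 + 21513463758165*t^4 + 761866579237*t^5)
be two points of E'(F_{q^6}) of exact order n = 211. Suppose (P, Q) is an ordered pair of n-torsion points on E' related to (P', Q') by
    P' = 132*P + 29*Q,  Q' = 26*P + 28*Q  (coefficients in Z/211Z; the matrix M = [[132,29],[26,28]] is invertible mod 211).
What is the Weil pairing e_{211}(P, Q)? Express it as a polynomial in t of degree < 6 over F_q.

54028590184338 + 131053901269780*t + 56881200193077*t^2 + 38054729055828*t^3 + 185624186071476*t^4 + 152114715130045*t^5

e_{211} is bilinear + alternating on E[211], so e_{211}(132*P + 29*Q, 26*P + 28*Q) = e_{211}(P,Q)^(132*28-29*26).
Inverting 199 mod 211: 123. Thus e_{211}(P,Q) = e(P',Q')^{123}.
Map (x,y)_Ed via u=(1+y)/(1-y), v=(1+y)/((1-y)x) to Montgomery A=261285254410292,B=64151430143307; then to (a',b')=(140714300346124,5128081702857).
Build f_{211,P'} and f_{211,Q'} via the 8-bit ladder of 211=11010011_2; evaluate at shifted divisors; quotient in F_{262374198894329^6}.
e_{211}(P',Q') = 224352111101679 + 16640949091648*t + 190000591898868*t^2 + 72292723436389*t^3 + 115581739810313*t^4 + 191926827346740*t^5.
Finally e_{211}(P,Q) = 54028590184338 + 131053901269780*t + 56881200193077*t^2 + 38054729055828*t^3 + 185624186071476*t^4 + 152114715130045*t^5.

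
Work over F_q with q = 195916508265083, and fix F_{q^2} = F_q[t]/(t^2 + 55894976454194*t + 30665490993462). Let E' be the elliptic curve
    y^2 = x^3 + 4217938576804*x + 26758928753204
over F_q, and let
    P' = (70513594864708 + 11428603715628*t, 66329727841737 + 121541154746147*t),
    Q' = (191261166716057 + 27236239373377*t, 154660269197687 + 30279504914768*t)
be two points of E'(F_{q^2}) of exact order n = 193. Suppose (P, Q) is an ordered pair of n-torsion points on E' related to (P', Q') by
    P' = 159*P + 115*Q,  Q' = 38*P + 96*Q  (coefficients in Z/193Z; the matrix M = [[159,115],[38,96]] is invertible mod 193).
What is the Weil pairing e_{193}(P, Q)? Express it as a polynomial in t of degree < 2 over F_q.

e_{193}(aP+bQ,cP+dQ) = e_{193}(P,Q)^(ad-bc); with (a,b,c,d)=(159,115,38,96) this gives the det-193 law.
159*96 - 115*38 = 10894; reduced mod 193: det = 86, inverse 101.
Build f_{193,P'} and f_{193,Q'} via the 8-bit ladder of 193=11000001_2; evaluate at shifted divisors; quotient in F_{195916508265083^2}.
The quotient is 142018282801379 + 89475335497588*t.
Raise to 101: e(P,Q) = 50469510024420 + 106961505825402*t in mu_{193}.

50469510024420 + 106961505825402*t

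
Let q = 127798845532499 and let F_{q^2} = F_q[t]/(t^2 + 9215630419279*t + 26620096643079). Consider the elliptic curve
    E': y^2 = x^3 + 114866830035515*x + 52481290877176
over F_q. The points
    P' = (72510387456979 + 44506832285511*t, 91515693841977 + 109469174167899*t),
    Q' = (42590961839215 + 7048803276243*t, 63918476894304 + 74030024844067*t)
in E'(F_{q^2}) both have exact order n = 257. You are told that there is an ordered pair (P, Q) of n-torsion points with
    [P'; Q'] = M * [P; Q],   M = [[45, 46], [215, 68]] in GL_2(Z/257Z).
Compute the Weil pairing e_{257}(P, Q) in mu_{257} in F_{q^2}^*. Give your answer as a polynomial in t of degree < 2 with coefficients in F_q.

Alternating bilinearity on E[257] (values in mu_{257} in F_{127798845532499^2}) gives e(P',Q') = e(P,Q)^det(M).
45*68 - 46*215 = -6830; reduced mod 257: det = 109, inverse 224.
Build f_{257,P'} and f_{257,Q'} via the 9-bit ladder of 257=100000001_2; evaluate at shifted divisors; quotient in F_{127798845532499^2}.
e_{257}(P',Q') = 30216613017703 + 80125488699409*t.
Thus e_{257}(P,Q) = 18770446482483 + 90595162820020*t.

18770446482483 + 90595162820020*t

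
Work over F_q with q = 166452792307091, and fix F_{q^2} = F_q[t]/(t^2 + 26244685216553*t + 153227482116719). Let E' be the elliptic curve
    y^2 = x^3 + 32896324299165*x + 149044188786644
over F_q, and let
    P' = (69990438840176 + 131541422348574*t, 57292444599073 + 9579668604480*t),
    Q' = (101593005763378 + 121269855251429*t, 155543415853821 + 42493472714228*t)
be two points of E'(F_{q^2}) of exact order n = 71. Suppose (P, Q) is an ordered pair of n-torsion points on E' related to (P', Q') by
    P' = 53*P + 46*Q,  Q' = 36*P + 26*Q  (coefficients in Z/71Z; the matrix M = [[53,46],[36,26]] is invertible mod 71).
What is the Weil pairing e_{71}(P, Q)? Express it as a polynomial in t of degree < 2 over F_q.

Alternating bilinearity on E[71] (values in mu_{71} in F_{166452792307091^2}) gives e(P',Q') = e(P,Q)^det(M).
53*26 - 46*36 = -278; reduced mod 71: det = 6, inverse 12.
Double-and-add over 1000111: 7-1 doublings, 4-1 additions; each step l_{T,T}/v_{2T} or l_{T,P'}/v at Q'+S for random S.
e_{71}(P',Q') = 115792018129005 + 43264248002972*t.
Finally e_{71}(P,Q) = 53374780715984 + 80618128425248*t.

53374780715984 + 80618128425248*t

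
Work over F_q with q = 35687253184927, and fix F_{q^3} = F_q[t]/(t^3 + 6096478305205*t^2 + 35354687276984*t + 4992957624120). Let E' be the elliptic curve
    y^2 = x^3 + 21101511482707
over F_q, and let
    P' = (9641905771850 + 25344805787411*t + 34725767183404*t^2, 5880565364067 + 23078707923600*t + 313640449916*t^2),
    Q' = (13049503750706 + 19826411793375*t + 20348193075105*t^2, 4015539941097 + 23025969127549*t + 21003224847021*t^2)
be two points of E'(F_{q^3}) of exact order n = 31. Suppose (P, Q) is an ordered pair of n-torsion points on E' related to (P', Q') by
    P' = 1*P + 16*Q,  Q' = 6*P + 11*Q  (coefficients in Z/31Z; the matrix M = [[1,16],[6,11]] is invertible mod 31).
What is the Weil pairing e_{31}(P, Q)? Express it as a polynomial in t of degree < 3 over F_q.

27488224042199 + 8930881228025*t + 13906159274122*t^2

Alternating bilinearity on E[31] (values in mu_{31} in F_{35687253184927^3}) gives e(P',Q') = e(P,Q)^det(M).
Inverting 8 mod 31: 4. Thus e_{31}(P,Q) = e(P',Q')^{4}.
5-bit Miller (11111) on E'/F_{35687253184927} with a'=0, b'=21101511482707: accumulate tangent/chord ratios at Q'+S and P'+S'.
So e_{31}(P',Q') = 355546845399 + 13667072531618*t + 21599696063982*t^2.
Hence e(P,Q) = 27488224042199 + 8930881228025*t + 13906159274122*t^2 in F_{35687253184927^3}^*.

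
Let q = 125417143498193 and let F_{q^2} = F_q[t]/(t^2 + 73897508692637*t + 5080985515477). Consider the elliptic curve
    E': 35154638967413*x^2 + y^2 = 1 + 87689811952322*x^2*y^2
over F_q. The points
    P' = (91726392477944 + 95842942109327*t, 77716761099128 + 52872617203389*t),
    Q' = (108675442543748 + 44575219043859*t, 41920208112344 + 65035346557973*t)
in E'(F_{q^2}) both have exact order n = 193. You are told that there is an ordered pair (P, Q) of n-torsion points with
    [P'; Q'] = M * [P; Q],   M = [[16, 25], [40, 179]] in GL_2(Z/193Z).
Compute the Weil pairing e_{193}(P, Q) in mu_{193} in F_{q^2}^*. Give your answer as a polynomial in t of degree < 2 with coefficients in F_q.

113376433142075 + 74516518510038*t

Alternating bilinearity on E[193] (values in mu_{193} in F_{125417143498193^2}) gives e(P',Q') = e(P,Q)^det(M).
det M = 16*179 - 25*40 = 1864 = 127 (mod 193); 127^{-1} = 38 (mod 193).
Map (x,y)_Ed via u=(1+y)/(1-y), v=(1+y)/((1-y)x) to Montgomery A=59109736903379,B=113503606105047; then to (a',b')=(7541705474786,21064273651265).
Build f_{193,P'} and f_{193,Q'} via the 8-bit ladder of 193=11000001_2; evaluate at shifted divisors; quotient in F_{125417143498193^2}.
f_P(D_Q)/f_Q(D_P) = 47814501566632 + 45727330124614*t.
e_{193}(P,Q) = (47814501566632 + 45727330124614*t)^{38} = 113376433142075 + 74516518510038*t.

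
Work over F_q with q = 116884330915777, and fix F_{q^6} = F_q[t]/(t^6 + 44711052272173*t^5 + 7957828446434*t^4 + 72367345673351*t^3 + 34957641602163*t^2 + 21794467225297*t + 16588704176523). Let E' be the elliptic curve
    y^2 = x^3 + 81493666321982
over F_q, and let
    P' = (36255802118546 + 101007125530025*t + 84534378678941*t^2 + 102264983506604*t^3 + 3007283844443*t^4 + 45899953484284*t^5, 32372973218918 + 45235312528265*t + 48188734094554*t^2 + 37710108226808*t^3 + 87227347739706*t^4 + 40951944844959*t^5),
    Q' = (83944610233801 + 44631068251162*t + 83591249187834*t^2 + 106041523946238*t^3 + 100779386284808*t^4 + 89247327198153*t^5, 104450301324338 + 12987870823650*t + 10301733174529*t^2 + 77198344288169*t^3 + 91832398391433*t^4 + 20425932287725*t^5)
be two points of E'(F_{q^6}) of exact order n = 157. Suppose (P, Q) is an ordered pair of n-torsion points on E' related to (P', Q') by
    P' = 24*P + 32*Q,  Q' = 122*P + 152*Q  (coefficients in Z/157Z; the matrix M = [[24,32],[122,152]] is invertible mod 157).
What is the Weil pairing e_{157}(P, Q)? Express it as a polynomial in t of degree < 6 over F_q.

Since e_{157}(P,P)=e_{157}(Q,Q)=1 and e_{157}(Q,P)=e_{157}(P,Q)^{-1}, expanding e_{157}(24*P + 32*Q,122*P + 152*Q) leaves e(P,Q)^det(M).
Hence e(P,Q) = e(P',Q')^{111} where 111 = 58^{-1} mod 157.
Miller loop for e_{157} over F_{116884330915777^6}: bits of 157 = 10011101; 7 double steps + 4 add steps, l/v at each.
The quotient is 78206813974540 + 37814801658208*t + 56272270451957*t^2 + 71296714942926*t^3 + 20286306607840*t^4 + 64162223125797*t^5.
e_{157}(P,Q) = (78206813974540 + 37814801658208*t + 56272270451957*t^2 + 71296714942926*t^3 + 20286306607840*t^4 + 64162223125797*t^5)^{111} = 16486783884096 + 54621590599316*t + 17832580302891*t^2 + 113171946771601*t^3 + 43933951558048*t^4 + 20100881406849*t^5.

16486783884096 + 54621590599316*t + 17832580302891*t^2 + 113171946771601*t^3 + 43933951558048*t^4 + 20100881406849*t^5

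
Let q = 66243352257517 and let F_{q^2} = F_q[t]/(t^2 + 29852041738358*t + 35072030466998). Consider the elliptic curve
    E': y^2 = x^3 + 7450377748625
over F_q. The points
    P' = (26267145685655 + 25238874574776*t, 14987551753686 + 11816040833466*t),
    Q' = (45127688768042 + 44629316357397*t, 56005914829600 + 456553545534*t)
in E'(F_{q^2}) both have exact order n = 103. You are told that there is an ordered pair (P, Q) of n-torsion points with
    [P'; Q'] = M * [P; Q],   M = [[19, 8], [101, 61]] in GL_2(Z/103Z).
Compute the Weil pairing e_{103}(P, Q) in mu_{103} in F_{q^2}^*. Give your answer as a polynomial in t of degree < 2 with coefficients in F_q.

e_{103}(aP+bQ,cP+dQ) = e_{103}(P,Q)^(ad-bc); with (a,b,c,d)=(19,8,101,61) this gives the det-103 law.
19*61 - 8*101 = 351; reduced mod 103: det = 42, inverse 27.
n = 103 = (1100111)_2 (7 bits, wt 5); accumulate f_{103,P'}(Q'+S)/f_{103,P'}(S) along the 6-step ladder.
f_P(D_Q)/f_Q(D_P) = 27996731056943 + 61370624857247*t.
Raise to 27: e(P,Q) = 1028071778651 + 65613301616303*t in mu_{103}.

1028071778651 + 65613301616303*t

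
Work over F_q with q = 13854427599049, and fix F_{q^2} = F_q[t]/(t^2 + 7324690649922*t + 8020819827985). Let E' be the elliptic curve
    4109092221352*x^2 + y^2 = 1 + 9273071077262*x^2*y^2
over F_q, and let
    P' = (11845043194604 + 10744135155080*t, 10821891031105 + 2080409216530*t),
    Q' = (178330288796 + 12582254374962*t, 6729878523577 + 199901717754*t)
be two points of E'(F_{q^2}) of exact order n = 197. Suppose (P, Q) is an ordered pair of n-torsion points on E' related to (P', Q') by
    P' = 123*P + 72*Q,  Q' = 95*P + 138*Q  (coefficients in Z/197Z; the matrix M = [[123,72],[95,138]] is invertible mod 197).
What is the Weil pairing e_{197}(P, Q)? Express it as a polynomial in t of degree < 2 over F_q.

Alternating bilinearity on E[197] (values in mu_{197} in F_{13854427599049^2}) gives e(P',Q') = e(P,Q)^det(M).
det M = 123*138 - 72*95 = 10134 = 87 (mod 197); 87^{-1} = 77 (mod 197).
Map (x,y)_Ed via u=(1+y)/(1-y), v=(1+y)/((1-y)x) to Montgomery A=8236824314530,B=8460372560119; then to (a',b')=(3885037778191,13785480884813).
Run Miller on y^2=x^3+3885037778191*x+13785480884813 over F_{13854427599049}: ladder 11000101 (8 bits); e = f_P(D_Q)/f_Q(D_P).
So e_{197}(P',Q') = 356389519496 + 12801726471162*t.
Finally e_{197}(P,Q) = 9187023175734 + 867379203271*t.

9187023175734 + 867379203271*t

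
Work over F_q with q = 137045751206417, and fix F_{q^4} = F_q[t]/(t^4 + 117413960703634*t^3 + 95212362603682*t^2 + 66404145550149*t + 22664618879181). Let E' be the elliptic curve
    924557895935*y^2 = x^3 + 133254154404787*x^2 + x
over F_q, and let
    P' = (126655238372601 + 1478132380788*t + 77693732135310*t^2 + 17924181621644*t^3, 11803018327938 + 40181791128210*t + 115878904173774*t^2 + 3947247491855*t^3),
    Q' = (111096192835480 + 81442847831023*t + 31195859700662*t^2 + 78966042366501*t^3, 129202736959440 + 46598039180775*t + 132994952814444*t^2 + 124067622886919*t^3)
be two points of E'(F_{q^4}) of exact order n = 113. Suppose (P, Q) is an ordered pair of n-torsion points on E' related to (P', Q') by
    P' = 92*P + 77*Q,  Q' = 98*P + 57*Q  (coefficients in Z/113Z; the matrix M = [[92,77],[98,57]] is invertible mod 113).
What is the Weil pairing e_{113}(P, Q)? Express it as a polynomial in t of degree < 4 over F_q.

e_{113} is bilinear + alternating on E[113], so e_{113}(92*P + 77*Q, 98*P + 57*Q) = e_{113}(P,Q)^(92*57-77*98).
92*57 - 77*98 = -2302; reduced mod 113: det = 71, inverse 78.
Set x_W=19618192739346*u+114172204206281, y_W=19618192739346*v; then E': y_W^2=x_W^3+77891151789365*x_W+47249116578333.
7-bit Miller (1110001) on E'/F_{137045751206417} with a'=77891151789365, b'=47249116578333: accumulate tangent/chord ratios at Q'+S and P'+S'.
So e_{113}(P',Q') = 105155921902629 + 70900015872897*t + 13101188091543*t^2 + 136935873867529*t^3.
Raise to 78: e(P,Q) = 100966835118021 + 72911759874341*t + 93694437879736*t^2 + 73842708379689*t^3 in mu_{113}.

100966835118021 + 72911759874341*t + 93694437879736*t^2 + 73842708379689*t^3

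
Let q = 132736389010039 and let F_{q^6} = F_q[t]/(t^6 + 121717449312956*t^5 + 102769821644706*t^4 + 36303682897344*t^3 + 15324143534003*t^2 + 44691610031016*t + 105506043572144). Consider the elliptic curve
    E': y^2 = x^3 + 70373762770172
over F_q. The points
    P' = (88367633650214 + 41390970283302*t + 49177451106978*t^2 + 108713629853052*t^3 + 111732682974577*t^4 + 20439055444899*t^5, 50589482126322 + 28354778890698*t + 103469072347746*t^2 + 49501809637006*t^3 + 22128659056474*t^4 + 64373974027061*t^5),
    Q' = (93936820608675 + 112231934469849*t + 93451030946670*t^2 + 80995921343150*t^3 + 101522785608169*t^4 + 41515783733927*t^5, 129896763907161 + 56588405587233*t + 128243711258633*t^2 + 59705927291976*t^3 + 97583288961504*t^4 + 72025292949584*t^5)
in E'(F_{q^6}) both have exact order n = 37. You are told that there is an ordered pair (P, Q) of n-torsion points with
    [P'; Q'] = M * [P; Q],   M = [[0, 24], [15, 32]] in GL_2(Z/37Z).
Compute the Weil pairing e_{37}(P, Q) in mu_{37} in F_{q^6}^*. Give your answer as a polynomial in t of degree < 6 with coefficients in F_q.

120045003870385 + 119955079460489*t + 75048571923679*t^2 + 83576149302675*t^3 + 111221172121042*t^4 + 130784779892216*t^5

Under M = [[0,24],[15,32]] in GL_2(Z/37), e_{37}(P',Q') = e_{37}(P,Q)^(0*32-24*15 mod 37).
Inverting 10 mod 37: 26. Thus e_{37}(P,Q) = e(P',Q')^{26}.
n = 37 = (100101)_2 (6 bits, wt 3); accumulate f_{37,P'}(Q'+S)/f_{37,P'}(S) along the 5-step ladder.
f_P(D_Q)/f_Q(D_P) = 50743053671150 + 51131978455415*t + 110461728396213*t^2 + 49969276744530*t^3 + 55764917966906*t^4 + 119326855278050*t^5.
Finally e_{37}(P,Q) = 120045003870385 + 119955079460489*t + 75048571923679*t^2 + 83576149302675*t^3 + 111221172121042*t^4 + 130784779892216*t^5.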